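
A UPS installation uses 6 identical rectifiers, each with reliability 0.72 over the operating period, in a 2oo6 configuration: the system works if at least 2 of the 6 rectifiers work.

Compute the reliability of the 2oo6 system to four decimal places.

R = Σ_{i=2}^{6} C(6,i) p^i (1−p)^{6−i} with p = 0.72
C(6,2)·0.72^2·0.28^4 = 0.047796
C(6,3)·0.72^3·0.28^3 = 0.163871
C(6,4)·0.72^4·0.28^2 = 0.316037
C(6,5)·0.72^5·0.28^1 = 0.325066
C(6,6)·0.72^6·0.28^0 = 0.139314
Sum = 0.9921

0.9921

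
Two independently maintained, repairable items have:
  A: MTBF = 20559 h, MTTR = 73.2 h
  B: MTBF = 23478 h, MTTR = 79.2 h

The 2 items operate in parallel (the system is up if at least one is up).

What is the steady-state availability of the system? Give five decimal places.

0.99999

A(A) = MTBF/(MTBF+MTTR) = 20559/(20559+73.2) = 0.996452
A(B) = MTBF/(MTBF+MTTR) = 23478/(23478+79.2) = 0.996638
Parallel availability: 1 − (1 − 0.996452)(1 − 0.996638) = 0.99999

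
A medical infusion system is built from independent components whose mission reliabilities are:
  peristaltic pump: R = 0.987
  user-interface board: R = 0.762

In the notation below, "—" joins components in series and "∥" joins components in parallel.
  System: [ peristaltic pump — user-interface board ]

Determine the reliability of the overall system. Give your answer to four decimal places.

Series (peristaltic pump and user-interface board): 0.987000 × 0.762000 = 0.7521

0.7521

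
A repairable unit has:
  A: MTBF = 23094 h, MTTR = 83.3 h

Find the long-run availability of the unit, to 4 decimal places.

0.9964

A(A) = MTBF/(MTBF+MTTR) = 23094/(23094+83.3) = 0.9964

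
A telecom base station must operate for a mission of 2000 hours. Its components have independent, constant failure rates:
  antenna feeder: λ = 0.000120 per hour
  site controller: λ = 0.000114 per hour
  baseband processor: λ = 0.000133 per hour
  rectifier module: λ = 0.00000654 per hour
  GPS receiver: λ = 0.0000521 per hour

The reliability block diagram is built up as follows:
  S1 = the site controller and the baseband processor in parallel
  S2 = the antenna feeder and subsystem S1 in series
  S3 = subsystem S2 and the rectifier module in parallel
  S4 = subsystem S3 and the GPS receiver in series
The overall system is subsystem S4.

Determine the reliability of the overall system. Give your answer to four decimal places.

R(antenna feeder) = exp(−0.000120 × 2000) = 0.786628
R(site controller) = exp(−0.000114 × 2000) = 0.796124
R(baseband processor) = exp(−0.000133 × 2000) = 0.766439
R(rectifier module) = exp(−0.00000654 × 2000) = 0.987005
R(GPS receiver) = exp(−0.0000521 × 2000) = 0.901045
Parallel (site controller and baseband processor): 1 − (1 − 0.796124)(1 − 0.766439) = 0.952383
Series (antenna feeder and [0.952383]): 0.786628 × 0.952383 = 0.749171
Parallel ([0.749171] and rectifier module): 1 − (1 − 0.749171)(1 − 0.987005) = 0.996740
Series ([0.996740] and GPS receiver): 0.996740 × 0.901045 = 0.8981

0.8981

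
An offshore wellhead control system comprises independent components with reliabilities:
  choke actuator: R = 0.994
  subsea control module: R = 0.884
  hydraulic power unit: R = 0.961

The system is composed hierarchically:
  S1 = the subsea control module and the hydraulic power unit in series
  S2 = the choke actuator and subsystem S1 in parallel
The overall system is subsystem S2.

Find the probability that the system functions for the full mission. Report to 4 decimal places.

0.9991

Series (subsea control module and hydraulic power unit): 0.884000 × 0.961000 = 0.849524
Parallel (choke actuator and [0.849524]): 1 − (1 − 0.994000)(1 − 0.849524) = 0.9991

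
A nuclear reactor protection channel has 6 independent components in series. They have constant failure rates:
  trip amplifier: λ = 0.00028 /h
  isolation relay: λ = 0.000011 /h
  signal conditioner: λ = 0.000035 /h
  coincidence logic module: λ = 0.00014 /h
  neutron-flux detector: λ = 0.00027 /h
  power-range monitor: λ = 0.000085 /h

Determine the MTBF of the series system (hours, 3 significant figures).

1220

Series of exponential components: λ_sys = Σ λ_i
λ_sys = 0.00028 + 0.000011 + 0.000035 + 0.00014 + 0.00027 + 0.000085 = 8.2100e-04 /h
MTBF = 1 / λ_sys = 1220 h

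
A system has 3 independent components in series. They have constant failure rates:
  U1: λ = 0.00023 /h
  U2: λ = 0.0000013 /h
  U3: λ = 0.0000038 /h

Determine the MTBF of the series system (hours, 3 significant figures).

4250

Series of exponential components: λ_sys = Σ λ_i
λ_sys = 0.00023 + 0.0000013 + 0.0000038 = 2.3510e-04 /h
MTBF = 1 / λ_sys = 4250 h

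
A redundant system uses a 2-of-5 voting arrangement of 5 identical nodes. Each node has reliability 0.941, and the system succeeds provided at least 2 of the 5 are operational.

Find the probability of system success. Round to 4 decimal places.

R = Σ_{i=2}^{5} C(5,i) p^i (1−p)^{5−i} with p = 0.941
C(5,2)·0.941^2·0.059^3 = 0.001819
C(5,3)·0.941^3·0.059^2 = 0.029005
C(5,4)·0.941^4·0.059^1 = 0.231303
C(5,5)·0.941^5·0.059^0 = 0.737816
Sum = 0.9999

0.9999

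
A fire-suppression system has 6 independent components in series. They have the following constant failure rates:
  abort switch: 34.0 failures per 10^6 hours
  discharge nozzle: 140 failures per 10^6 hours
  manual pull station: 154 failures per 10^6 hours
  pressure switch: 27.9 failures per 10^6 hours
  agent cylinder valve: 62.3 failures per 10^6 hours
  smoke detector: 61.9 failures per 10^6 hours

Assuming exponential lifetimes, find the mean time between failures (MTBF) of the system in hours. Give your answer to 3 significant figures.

Series of exponential components: λ_sys = Σ λ_i
λ_sys = 0.0000340 + 0.000140 + 0.000154 + 0.0000279 + 0.0000623 + 0.0000619 = 4.8010e-04 /h
MTBF = 1 / λ_sys = 2080 h

2080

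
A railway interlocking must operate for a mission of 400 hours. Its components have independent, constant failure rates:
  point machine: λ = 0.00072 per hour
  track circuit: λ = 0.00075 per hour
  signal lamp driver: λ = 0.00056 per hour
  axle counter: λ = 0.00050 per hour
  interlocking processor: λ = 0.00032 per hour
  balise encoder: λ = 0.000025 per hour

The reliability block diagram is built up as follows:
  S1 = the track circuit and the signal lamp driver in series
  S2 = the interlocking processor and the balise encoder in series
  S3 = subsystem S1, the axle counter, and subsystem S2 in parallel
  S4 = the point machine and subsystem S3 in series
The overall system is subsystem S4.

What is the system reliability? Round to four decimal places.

R(point machine) = exp(−0.00072 × 400) = 0.749762
R(track circuit) = exp(−0.00075 × 400) = 0.740818
R(signal lamp driver) = exp(−0.00056 × 400) = 0.799315
R(axle counter) = exp(−0.00050 × 400) = 0.818731
R(interlocking processor) = exp(−0.00032 × 400) = 0.879853
R(balise encoder) = exp(−0.000025 × 400) = 0.990050
Series (track circuit and signal lamp driver): 0.740818 × 0.799315 = 0.592147
Series (interlocking processor and balise encoder): 0.879853 × 0.990050 = 0.871098
Parallel ([0.592147], axle counter, and [0.871098]): 1 − (1 − 0.592147)(1 − 0.818731)(1 − 0.871098) = 0.990470
Series (point machine and [0.990470]): 0.749762 × 0.990470 = 0.7426

0.7426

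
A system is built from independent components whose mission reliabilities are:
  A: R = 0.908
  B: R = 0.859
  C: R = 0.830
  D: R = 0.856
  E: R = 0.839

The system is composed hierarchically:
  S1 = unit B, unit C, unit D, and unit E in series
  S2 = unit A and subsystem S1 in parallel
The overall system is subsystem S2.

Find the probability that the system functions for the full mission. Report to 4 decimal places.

Series (B, C, D, and E): 0.859000 × 0.830000 × 0.856000 × 0.839000 = 0.512044
Parallel (A and [0.512044]): 1 − (1 − 0.908000)(1 − 0.512044) = 0.9551

0.9551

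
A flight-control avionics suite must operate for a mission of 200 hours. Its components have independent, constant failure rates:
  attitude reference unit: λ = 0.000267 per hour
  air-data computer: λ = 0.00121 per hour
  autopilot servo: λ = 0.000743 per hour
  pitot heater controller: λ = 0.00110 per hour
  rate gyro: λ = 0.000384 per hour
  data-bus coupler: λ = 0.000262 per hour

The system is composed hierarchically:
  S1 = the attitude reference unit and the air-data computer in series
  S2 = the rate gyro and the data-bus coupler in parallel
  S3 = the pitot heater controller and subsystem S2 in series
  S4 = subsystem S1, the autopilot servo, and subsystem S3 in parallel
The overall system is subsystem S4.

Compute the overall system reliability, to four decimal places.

0.9929

R(attitude reference unit) = exp(−0.000267 × 200) = 0.948001
R(air-data computer) = exp(−0.00121 × 200) = 0.785056
R(autopilot servo) = exp(−0.000743 × 200) = 0.861914
R(pitot heater controller) = exp(−0.00110 × 200) = 0.802519
R(rate gyro) = exp(−0.000384 × 200) = 0.926075
R(data-bus coupler) = exp(−0.000262 × 200) = 0.948949
Series (attitude reference unit and air-data computer): 0.948001 × 0.785056 = 0.744234
Parallel (rate gyro and data-bus coupler): 1 − (1 − 0.926075)(1 − 0.948949) = 0.996226
Series (pitot heater controller and [0.996226]): 0.802519 × 0.996226 = 0.799490
Parallel ([0.744234], autopilot servo, and [0.799490]): 1 − (1 − 0.744234)(1 − 0.861914)(1 − 0.799490) = 0.9929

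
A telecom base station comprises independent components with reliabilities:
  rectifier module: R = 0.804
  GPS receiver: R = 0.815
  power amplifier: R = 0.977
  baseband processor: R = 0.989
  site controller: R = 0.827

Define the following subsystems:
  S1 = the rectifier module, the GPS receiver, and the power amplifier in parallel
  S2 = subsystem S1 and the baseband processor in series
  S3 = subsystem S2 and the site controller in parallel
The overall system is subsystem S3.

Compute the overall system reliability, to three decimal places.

0.998

Parallel (rectifier module, GPS receiver, and power amplifier): 1 − (1 − 0.80400)(1 − 0.81500)(1 − 0.97700) = 0.99917
Series ([0.99917] and baseband processor): 0.99917 × 0.98900 = 0.98818
Parallel ([0.98818] and site controller): 1 − (1 − 0.98818)(1 − 0.82700) = 0.998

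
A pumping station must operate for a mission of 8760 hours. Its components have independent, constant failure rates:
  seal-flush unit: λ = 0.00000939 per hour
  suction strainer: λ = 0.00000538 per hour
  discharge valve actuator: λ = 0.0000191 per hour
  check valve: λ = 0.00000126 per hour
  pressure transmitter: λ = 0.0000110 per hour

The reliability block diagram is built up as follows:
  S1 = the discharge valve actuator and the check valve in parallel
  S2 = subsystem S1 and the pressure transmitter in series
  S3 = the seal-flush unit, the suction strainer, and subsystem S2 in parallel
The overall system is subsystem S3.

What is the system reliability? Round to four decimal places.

0.9997

R(seal-flush unit) = exp(−0.00000939 × 8760) = 0.921036
R(suction strainer) = exp(−0.00000538 × 8760) = 0.953965
R(discharge valve actuator) = exp(−0.0000191 × 8760) = 0.845932
R(check valve) = exp(−0.00000126 × 8760) = 0.989023
R(pressure transmitter) = exp(−0.0000110 × 8760) = 0.908137
Parallel (discharge valve actuator and check valve): 1 − (1 − 0.845932)(1 − 0.989023) = 0.998309
Series ([0.998309] and pressure transmitter): 0.998309 × 0.908137 = 0.906601
Parallel (seal-flush unit, suction strainer, and [0.906601]): 1 − (1 − 0.921036)(1 − 0.953965)(1 − 0.906601) = 0.9997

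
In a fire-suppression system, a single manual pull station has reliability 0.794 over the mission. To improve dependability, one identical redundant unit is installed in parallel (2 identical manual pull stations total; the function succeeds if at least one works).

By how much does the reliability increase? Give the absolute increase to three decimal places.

R_before = 0.794
R_after = 1 − (1 − 0.794)^2 = 0.958
ΔR = 0.958 − 0.794 = 0.164

0.164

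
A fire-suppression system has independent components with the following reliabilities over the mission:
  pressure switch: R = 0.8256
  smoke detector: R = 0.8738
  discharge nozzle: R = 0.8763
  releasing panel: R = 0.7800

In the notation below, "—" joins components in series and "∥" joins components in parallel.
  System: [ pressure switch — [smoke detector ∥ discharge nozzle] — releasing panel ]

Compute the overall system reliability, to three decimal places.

Parallel (smoke detector and discharge nozzle): 1 − (1 − 0.87380)(1 − 0.87630) = 0.98439
Series (pressure switch, [0.98439], and releasing panel): 0.82560 × 0.98439 × 0.78000 = 0.634

0.634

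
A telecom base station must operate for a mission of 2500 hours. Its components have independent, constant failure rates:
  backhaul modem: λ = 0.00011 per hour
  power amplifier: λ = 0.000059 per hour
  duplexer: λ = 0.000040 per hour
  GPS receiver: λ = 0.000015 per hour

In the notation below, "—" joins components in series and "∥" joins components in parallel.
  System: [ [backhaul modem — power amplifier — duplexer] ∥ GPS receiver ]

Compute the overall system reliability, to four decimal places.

R(backhaul modem) = exp(−0.00011 × 2500) = 0.759572
R(power amplifier) = exp(−0.000059 × 2500) = 0.862862
R(duplexer) = exp(−0.000040 × 2500) = 0.904837
R(GPS receiver) = exp(−0.000015 × 2500) = 0.963194
Series (backhaul modem, power amplifier, and duplexer): 0.759572 × 0.862862 × 0.904837 = 0.593035
Parallel ([0.593035] and GPS receiver): 1 − (1 − 0.593035)(1 − 0.963194) = 0.9850

0.9850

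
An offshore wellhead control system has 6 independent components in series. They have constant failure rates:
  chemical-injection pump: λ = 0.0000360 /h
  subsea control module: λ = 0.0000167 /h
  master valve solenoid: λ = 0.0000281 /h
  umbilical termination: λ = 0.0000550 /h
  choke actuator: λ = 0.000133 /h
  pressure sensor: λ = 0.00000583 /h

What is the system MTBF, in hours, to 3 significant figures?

Series of exponential components: λ_sys = Σ λ_i
λ_sys = 0.0000360 + 0.0000167 + 0.0000281 + 0.0000550 + 0.000133 + 0.00000583 = 2.7463e-04 /h
MTBF = 1 / λ_sys = 3640 h

3640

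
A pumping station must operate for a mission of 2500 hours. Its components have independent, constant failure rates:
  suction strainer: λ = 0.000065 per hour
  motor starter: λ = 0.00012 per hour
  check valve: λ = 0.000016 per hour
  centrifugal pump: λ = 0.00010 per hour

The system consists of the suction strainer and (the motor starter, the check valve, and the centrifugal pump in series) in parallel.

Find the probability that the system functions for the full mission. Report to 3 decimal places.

R(suction strainer) = exp(−0.000065 × 2500) = 0.85002
R(motor starter) = exp(−0.00012 × 2500) = 0.74082
R(check valve) = exp(−0.000016 × 2500) = 0.96079
R(centrifugal pump) = exp(−0.00010 × 2500) = 0.77880
Series (motor starter, check valve, and centrifugal pump): 0.74082 × 0.96079 × 0.77880 = 0.55433
Parallel (suction strainer and [0.55433]): 1 − (1 − 0.85002)(1 − 0.55433) = 0.933

0.933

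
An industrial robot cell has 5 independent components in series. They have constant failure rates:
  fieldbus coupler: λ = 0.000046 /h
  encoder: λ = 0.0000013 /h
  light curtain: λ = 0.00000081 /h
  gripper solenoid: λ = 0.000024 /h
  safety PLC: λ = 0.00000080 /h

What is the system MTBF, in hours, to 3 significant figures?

Series of exponential components: λ_sys = Σ λ_i
λ_sys = 0.000046 + 0.0000013 + 0.00000081 + 0.000024 + 0.00000080 = 7.2910e-05 /h
MTBF = 1 / λ_sys = 13700 h

13700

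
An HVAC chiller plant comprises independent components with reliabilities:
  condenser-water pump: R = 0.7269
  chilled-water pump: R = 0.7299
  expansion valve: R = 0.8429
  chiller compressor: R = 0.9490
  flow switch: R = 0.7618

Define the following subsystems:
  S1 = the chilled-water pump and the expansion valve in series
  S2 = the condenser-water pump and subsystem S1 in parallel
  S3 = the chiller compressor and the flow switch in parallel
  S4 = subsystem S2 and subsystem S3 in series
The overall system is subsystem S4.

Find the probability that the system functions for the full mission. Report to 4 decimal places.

Series (chilled-water pump and expansion valve): 0.729900 × 0.842900 = 0.615233
Parallel (condenser-water pump and [0.615233]): 1 − (1 − 0.726900)(1 − 0.615233) = 0.894920
Parallel (chiller compressor and flow switch): 1 − (1 − 0.949000)(1 − 0.761800) = 0.987852
Series ([0.894920] and [0.987852]): 0.894920 × 0.987852 = 0.8840

0.8840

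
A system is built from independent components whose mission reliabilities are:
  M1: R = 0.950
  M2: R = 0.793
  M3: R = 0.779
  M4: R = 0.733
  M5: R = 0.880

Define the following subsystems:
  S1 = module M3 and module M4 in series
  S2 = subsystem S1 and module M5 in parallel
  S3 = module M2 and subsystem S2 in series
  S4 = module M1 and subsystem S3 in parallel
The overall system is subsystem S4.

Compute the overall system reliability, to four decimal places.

0.9876

Series (M3 and M4): 0.779000 × 0.733000 = 0.571007
Parallel ([0.571007] and M5): 1 − (1 − 0.571007)(1 − 0.880000) = 0.948521
Series (M2 and [0.948521]): 0.793000 × 0.948521 = 0.752177
Parallel (M1 and [0.752177]): 1 − (1 − 0.950000)(1 − 0.752177) = 0.9876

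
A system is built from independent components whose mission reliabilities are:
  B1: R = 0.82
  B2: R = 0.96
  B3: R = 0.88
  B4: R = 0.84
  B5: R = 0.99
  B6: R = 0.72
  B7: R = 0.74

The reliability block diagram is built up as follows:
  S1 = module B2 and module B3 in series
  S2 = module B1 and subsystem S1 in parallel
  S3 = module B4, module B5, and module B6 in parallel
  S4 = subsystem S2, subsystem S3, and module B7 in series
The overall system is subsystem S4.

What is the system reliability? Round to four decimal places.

0.7190

Series (B2 and B3): 0.960000 × 0.880000 = 0.844800
Parallel (B1 and [0.844800]): 1 − (1 − 0.820000)(1 − 0.844800) = 0.972064
Parallel (B4, B5, and B6): 1 − (1 − 0.840000)(1 − 0.990000)(1 − 0.720000) = 0.999552
Series ([0.972064], [0.999552], and B7): 0.972064 × 0.999552 × 0.740000 = 0.7190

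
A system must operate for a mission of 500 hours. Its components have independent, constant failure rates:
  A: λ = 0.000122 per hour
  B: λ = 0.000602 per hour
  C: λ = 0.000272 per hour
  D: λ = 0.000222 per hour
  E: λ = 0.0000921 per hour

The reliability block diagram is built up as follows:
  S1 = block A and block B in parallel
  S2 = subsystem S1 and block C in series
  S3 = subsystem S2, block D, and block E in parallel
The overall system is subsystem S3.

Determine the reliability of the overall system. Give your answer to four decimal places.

R(A) = exp(−0.000122 × 500) = 0.940823
R(B) = exp(−0.000602 × 500) = 0.740078
R(C) = exp(−0.000272 × 500) = 0.872843
R(D) = exp(−0.000222 × 500) = 0.894939
R(E) = exp(−0.0000921 × 500) = 0.954994
Parallel (A and B): 1 − (1 − 0.940823)(1 − 0.740078) = 0.984619
Series ([0.984619] and C): 0.984619 × 0.872843 = 0.859418
Parallel ([0.859418], D, and E): 1 − (1 − 0.859418)(1 − 0.894939)(1 − 0.954994) = 0.9993

0.9993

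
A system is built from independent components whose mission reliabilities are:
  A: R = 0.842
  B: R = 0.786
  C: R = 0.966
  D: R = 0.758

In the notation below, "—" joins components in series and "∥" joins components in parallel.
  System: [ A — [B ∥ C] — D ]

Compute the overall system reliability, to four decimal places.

0.6336

Parallel (B and C): 1 − (1 − 0.786000)(1 − 0.966000) = 0.992724
Series (A, [0.992724], and D): 0.842000 × 0.992724 × 0.758000 = 0.6336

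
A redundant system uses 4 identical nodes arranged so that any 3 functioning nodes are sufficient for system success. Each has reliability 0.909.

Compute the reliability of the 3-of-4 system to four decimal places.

R = Σ_{i=3}^{4} C(4,i) p^i (1−p)^{4−i} with p = 0.909
C(4,3)·0.909^3·0.091^1 = 0.273397
C(4,4)·0.909^4·0.091^0 = 0.682740
Sum = 0.9561

0.9561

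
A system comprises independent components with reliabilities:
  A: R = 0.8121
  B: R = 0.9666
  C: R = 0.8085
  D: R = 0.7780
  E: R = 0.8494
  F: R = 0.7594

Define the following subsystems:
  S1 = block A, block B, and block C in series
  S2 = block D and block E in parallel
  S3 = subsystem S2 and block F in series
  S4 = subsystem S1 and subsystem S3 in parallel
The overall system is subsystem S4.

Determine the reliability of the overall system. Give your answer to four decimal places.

0.9028

Series (A, B, and C): 0.812100 × 0.966600 × 0.808500 = 0.634653
Parallel (D and E): 1 − (1 − 0.778000)(1 − 0.849400) = 0.966567
Series ([0.966567] and F): 0.966567 × 0.759400 = 0.734011
Parallel ([0.634653] and [0.734011]): 1 − (1 − 0.634653)(1 − 0.734011) = 0.9028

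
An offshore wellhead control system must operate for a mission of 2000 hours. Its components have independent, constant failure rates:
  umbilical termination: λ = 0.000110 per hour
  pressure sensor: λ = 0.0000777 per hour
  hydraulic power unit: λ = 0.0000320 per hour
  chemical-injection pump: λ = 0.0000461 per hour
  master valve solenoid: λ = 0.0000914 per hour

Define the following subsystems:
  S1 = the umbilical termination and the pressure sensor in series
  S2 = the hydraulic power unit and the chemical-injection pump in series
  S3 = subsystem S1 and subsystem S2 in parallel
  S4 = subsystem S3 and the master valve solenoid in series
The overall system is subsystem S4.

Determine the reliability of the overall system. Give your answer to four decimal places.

R(umbilical termination) = exp(−0.000110 × 2000) = 0.802519
R(pressure sensor) = exp(−0.0000777 × 2000) = 0.856073
R(hydraulic power unit) = exp(−0.0000320 × 2000) = 0.938005
R(chemical-injection pump) = exp(−0.0000461 × 2000) = 0.911923
R(master valve solenoid) = exp(−0.0000914 × 2000) = 0.832935
Series (umbilical termination and pressure sensor): 0.802519 × 0.856073 = 0.687015
Series (hydraulic power unit and chemical-injection pump): 0.938005 × 0.911923 = 0.855388
Parallel ([0.687015] and [0.855388]): 1 − (1 − 0.687015)(1 − 0.855388) = 0.954739
Series ([0.954739] and master valve solenoid): 0.954739 × 0.832935 = 0.7952

0.7952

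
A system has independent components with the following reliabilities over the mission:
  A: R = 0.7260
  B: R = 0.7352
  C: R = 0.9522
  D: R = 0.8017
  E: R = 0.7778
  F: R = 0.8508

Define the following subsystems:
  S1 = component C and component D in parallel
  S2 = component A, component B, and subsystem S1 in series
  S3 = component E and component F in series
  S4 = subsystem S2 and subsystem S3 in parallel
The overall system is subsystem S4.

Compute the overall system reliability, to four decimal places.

0.8406

Parallel (C and D): 1 − (1 − 0.952200)(1 − 0.801700) = 0.990521
Series (A, B, and [0.990521]): 0.726000 × 0.735200 × 0.990521 = 0.528696
Series (E and F): 0.777800 × 0.850800 = 0.661752
Parallel ([0.528696] and [0.661752]): 1 − (1 − 0.528696)(1 − 0.661752) = 0.8406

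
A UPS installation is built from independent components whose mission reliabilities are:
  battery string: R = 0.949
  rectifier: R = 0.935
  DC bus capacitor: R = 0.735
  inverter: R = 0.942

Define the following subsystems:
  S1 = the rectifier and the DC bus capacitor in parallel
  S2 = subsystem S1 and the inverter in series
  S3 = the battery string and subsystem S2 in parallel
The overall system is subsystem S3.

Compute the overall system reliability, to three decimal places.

Parallel (rectifier and DC bus capacitor): 1 − (1 − 0.93500)(1 − 0.73500) = 0.98278
Series ([0.98278] and inverter): 0.98278 × 0.94200 = 0.92578
Parallel (battery string and [0.92578]): 1 − (1 − 0.94900)(1 − 0.92578) = 0.996

0.996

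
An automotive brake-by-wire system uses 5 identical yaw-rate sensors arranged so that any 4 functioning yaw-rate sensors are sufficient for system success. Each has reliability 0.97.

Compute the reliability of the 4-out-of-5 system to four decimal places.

0.9915

R = Σ_{i=4}^{5} C(5,i) p^i (1−p)^{5−i} with p = 0.97
C(5,4)·0.97^4·0.03^1 = 0.132794
C(5,5)·0.97^5·0.03^0 = 0.858734
Sum = 0.9915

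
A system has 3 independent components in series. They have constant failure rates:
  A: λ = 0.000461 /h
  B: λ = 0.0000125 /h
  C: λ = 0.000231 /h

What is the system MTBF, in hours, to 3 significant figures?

1420

Series of exponential components: λ_sys = Σ λ_i
λ_sys = 0.000461 + 0.0000125 + 0.000231 = 7.0450e-04 /h
MTBF = 1 / λ_sys = 1420 h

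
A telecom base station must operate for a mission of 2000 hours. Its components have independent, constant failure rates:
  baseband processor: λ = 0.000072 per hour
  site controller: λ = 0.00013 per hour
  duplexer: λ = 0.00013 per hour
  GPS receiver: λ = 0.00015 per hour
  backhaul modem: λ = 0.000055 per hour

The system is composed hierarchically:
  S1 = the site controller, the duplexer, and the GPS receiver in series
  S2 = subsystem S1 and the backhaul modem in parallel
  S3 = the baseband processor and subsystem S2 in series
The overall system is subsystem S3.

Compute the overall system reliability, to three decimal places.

R(baseband processor) = exp(−0.000072 × 2000) = 0.86589
R(site controller) = exp(−0.00013 × 2000) = 0.77105
R(duplexer) = exp(−0.00013 × 2000) = 0.77105
R(GPS receiver) = exp(−0.00015 × 2000) = 0.74082
R(backhaul modem) = exp(−0.000055 × 2000) = 0.89583
Series (site controller, duplexer, and GPS receiver): 0.77105 × 0.77105 × 0.74082 = 0.44043
Parallel ([0.44043] and backhaul modem): 1 − (1 − 0.44043)(1 − 0.89583) = 0.94171
Series (baseband processor and [0.94171]): 0.86589 × 0.94171 = 0.815

0.815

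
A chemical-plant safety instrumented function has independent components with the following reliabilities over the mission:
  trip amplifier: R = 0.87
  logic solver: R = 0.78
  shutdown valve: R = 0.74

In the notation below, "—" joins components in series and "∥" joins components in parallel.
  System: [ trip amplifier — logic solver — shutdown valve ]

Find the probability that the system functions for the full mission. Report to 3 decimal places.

0.502

Series (trip amplifier, logic solver, and shutdown valve): 0.87000 × 0.78000 × 0.74000 = 0.502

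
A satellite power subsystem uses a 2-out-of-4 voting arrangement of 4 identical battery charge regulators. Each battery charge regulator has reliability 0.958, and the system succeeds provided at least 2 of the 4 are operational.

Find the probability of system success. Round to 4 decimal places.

R = Σ_{i=2}^{4} C(4,i) p^i (1−p)^{4−i} with p = 0.958
C(4,2)·0.958^2·0.042^2 = 0.009714
C(4,3)·0.958^3·0.042^1 = 0.147709
C(4,4)·0.958^4·0.042^0 = 0.842291
Sum = 0.9997

0.9997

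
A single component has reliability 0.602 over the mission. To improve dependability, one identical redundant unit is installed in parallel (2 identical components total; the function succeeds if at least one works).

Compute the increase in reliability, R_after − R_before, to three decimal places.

R_before = 0.602
R_after = 1 − (1 − 0.602)^2 = 0.842
ΔR = 0.842 − 0.602 = 0.240

0.240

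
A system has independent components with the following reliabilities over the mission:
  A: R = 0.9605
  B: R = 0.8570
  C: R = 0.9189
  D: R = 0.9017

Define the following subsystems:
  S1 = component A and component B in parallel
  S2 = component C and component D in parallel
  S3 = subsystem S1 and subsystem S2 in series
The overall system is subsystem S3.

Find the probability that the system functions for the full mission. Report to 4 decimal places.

0.9864

Parallel (A and B): 1 − (1 − 0.960500)(1 − 0.857000) = 0.994352
Parallel (C and D): 1 − (1 − 0.918900)(1 − 0.901700) = 0.992028
Series ([0.994352] and [0.992028]): 0.994352 × 0.992028 = 0.9864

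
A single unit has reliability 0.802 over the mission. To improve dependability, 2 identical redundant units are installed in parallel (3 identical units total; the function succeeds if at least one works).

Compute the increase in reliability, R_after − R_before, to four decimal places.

R_before = 0.802
R_after = 1 − (1 − 0.802)^3 = 0.9922
ΔR = 0.9922 − 0.802 = 0.1902

0.1902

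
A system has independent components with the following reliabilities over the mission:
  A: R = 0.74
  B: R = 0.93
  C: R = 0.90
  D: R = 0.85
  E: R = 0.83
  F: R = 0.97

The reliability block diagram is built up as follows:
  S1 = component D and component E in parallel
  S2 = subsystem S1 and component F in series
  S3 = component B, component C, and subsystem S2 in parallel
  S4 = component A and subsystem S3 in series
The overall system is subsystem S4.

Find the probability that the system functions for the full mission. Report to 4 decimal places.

Parallel (D and E): 1 − (1 − 0.850000)(1 − 0.830000) = 0.974500
Series ([0.974500] and F): 0.974500 × 0.970000 = 0.945265
Parallel (B, C, and [0.945265]): 1 − (1 − 0.930000)(1 − 0.900000)(1 − 0.945265) = 0.999617
Series (A and [0.999617]): 0.740000 × 0.999617 = 0.7397

0.7397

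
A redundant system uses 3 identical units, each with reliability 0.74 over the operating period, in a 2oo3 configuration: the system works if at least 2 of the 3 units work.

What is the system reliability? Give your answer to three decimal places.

R = Σ_{i=2}^{3} C(3,i) p^i (1−p)^{3−i} with p = 0.74
C(3,2)·0.74^2·0.26^1 = 0.42713
C(3,3)·0.74^3·0.26^0 = 0.40522
Sum = 0.832

0.832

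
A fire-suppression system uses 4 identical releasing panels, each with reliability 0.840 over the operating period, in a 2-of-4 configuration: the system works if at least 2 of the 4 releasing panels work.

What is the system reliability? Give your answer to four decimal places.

0.9856

R = Σ_{i=2}^{4} C(4,i) p^i (1−p)^{4−i} with p = 0.840
C(4,2)·0.840^2·0.160^2 = 0.108380
C(4,3)·0.840^3·0.160^1 = 0.379331
C(4,4)·0.840^4·0.160^0 = 0.497871
Sum = 0.9856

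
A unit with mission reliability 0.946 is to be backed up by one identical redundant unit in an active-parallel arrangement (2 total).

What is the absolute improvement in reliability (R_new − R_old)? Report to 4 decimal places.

0.0511

R_before = 0.946
R_after = 1 − (1 − 0.946)^2 = 0.9971
ΔR = 0.9971 − 0.946 = 0.0511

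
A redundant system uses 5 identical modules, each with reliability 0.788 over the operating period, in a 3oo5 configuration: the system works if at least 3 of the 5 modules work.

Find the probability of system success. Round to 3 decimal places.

R = Σ_{i=3}^{5} C(5,i) p^i (1−p)^{5−i} with p = 0.788
C(5,3)·0.788^3·0.212^2 = 0.21991
C(5,4)·0.788^4·0.212^1 = 0.40871
C(5,5)·0.788^5·0.212^0 = 0.30383
Sum = 0.932

0.932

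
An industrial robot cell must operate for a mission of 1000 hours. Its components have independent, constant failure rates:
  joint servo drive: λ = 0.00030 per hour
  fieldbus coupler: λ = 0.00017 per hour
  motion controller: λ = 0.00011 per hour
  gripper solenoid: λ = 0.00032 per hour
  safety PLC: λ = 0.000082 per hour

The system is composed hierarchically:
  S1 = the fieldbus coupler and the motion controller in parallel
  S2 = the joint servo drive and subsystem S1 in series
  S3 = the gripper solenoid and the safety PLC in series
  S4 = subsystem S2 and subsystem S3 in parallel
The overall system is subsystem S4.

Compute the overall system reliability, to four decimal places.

0.9102

R(joint servo drive) = exp(−0.00030 × 1000) = 0.740818
R(fieldbus coupler) = exp(−0.00017 × 1000) = 0.843665
R(motion controller) = exp(−0.00011 × 1000) = 0.895834
R(gripper solenoid) = exp(−0.00032 × 1000) = 0.726149
R(safety PLC) = exp(−0.000082 × 1000) = 0.921272
Parallel (fieldbus coupler and motion controller): 1 − (1 − 0.843665)(1 − 0.895834) = 0.983715
Series (joint servo drive and [0.983715]): 0.740818 × 0.983715 = 0.728754
Series (gripper solenoid and safety PLC): 0.726149 × 0.921272 = 0.668981
Parallel ([0.728754] and [0.668981]): 1 − (1 − 0.728754)(1 − 0.668981) = 0.9102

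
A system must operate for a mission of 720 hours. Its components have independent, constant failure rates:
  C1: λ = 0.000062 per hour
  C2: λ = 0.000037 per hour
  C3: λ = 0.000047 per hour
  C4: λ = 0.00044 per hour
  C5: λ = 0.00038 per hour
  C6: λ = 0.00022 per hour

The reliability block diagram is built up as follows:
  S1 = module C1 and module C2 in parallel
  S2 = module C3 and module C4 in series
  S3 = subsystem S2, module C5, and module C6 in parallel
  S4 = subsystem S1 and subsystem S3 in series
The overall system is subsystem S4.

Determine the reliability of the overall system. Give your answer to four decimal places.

R(C1) = exp(−0.000062 × 720) = 0.956342
R(C2) = exp(−0.000037 × 720) = 0.973712
R(C3) = exp(−0.000047 × 720) = 0.966726
R(C4) = exp(−0.00044 × 720) = 0.728476
R(C5) = exp(−0.00038 × 720) = 0.760636
R(C6) = exp(−0.00022 × 720) = 0.853508
Parallel (C1 and C2): 1 − (1 − 0.956342)(1 − 0.973712) = 0.998852
Series (C3 and C4): 0.966726 × 0.728476 = 0.704237
Parallel ([0.704237], C5, and C6): 1 − (1 − 0.704237)(1 − 0.760636)(1 − 0.853508) = 0.989629
Series ([0.998852] and [0.989629]): 0.998852 × 0.989629 = 0.9885

0.9885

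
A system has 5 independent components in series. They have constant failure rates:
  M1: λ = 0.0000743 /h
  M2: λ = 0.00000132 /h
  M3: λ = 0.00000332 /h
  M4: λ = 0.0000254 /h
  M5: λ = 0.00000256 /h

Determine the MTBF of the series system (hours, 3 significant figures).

Series of exponential components: λ_sys = Σ λ_i
λ_sys = 0.0000743 + 0.00000132 + 0.00000332 + 0.0000254 + 0.00000256 = 1.0690e-04 /h
MTBF = 1 / λ_sys = 9350 h

9350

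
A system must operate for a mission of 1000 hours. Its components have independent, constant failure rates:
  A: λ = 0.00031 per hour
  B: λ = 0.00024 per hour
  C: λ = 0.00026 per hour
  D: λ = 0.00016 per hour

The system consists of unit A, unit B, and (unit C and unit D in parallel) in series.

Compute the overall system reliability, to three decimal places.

0.557

R(A) = exp(−0.00031 × 1000) = 0.73345
R(B) = exp(−0.00024 × 1000) = 0.78663
R(C) = exp(−0.00026 × 1000) = 0.77105
R(D) = exp(−0.00016 × 1000) = 0.85214
Parallel (C and D): 1 − (1 − 0.77105)(1 − 0.85214) = 0.96615
Series (A, B, and [0.96615]): 0.73345 × 0.78663 × 0.96615 = 0.557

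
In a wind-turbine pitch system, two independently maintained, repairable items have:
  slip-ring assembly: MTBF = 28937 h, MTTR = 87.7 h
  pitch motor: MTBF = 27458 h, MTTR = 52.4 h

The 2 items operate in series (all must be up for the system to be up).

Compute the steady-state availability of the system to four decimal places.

0.9951

A(slip-ring assembly) = MTBF/(MTBF+MTTR) = 28937/(28937+87.7) = 0.996978
A(pitch motor) = MTBF/(MTBF+MTTR) = 27458/(27458+52.4) = 0.998095
Series availability: 0.996978 × 0.998095 = 0.9951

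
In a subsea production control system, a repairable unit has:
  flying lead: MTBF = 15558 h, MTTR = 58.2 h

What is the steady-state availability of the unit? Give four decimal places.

0.9963

A(flying lead) = MTBF/(MTBF+MTTR) = 15558/(15558+58.2) = 0.9963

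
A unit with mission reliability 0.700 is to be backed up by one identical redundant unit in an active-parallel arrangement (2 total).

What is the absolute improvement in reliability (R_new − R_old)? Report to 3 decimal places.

R_before = 0.700
R_after = 1 − (1 − 0.700)^2 = 0.910
ΔR = 0.910 − 0.700 = 0.210

0.210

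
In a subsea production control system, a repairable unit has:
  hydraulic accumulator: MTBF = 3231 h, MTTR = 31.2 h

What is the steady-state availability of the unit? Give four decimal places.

A(hydraulic accumulator) = MTBF/(MTBF+MTTR) = 3231/(3231+31.2) = 0.9904

0.9904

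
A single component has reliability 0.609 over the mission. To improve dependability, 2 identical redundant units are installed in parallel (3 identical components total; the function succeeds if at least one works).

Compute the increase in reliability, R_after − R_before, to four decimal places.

0.3312

R_before = 0.609
R_after = 1 − (1 − 0.609)^3 = 0.9402
ΔR = 0.9402 − 0.609 = 0.3312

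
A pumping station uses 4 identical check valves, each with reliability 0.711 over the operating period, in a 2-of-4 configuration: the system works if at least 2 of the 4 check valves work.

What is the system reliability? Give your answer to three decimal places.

0.924

R = Σ_{i=2}^{4} C(4,i) p^i (1−p)^{4−i} with p = 0.711
C(4,2)·0.711^2·0.289^2 = 0.25333
C(4,3)·0.711^3·0.289^1 = 0.41550
C(4,4)·0.711^4·0.289^0 = 0.25555
Sum = 0.924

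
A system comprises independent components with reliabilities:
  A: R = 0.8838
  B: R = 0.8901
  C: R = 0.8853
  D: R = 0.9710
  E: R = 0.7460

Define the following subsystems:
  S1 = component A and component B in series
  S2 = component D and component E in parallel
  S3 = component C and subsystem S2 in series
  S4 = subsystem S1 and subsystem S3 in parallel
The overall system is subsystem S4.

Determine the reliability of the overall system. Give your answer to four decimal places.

0.9741

Series (A and B): 0.883800 × 0.890100 = 0.786670
Parallel (D and E): 1 − (1 − 0.971000)(1 − 0.746000) = 0.992634
Series (C and [0.992634]): 0.885300 × 0.992634 = 0.878779
Parallel ([0.786670] and [0.878779]): 1 − (1 − 0.786670)(1 − 0.878779) = 0.9741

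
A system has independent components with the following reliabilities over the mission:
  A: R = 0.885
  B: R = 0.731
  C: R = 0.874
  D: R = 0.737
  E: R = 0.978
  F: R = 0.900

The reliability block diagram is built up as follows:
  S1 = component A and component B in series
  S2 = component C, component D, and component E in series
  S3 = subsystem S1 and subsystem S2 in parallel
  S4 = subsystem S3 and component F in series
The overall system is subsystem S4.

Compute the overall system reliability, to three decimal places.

0.782

Series (A and B): 0.88500 × 0.73100 = 0.64694
Series (C, D, and E): 0.87400 × 0.73700 × 0.97800 = 0.62997
Parallel ([0.64694] and [0.62997]): 1 − (1 − 0.64694)(1 − 0.62997) = 0.86936
Series ([0.86936] and F): 0.86936 × 0.90000 = 0.782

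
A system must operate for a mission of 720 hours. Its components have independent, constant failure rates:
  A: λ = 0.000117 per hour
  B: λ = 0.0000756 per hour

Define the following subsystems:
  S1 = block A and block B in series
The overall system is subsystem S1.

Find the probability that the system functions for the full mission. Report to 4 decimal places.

R(A) = exp(−0.000117 × 720) = 0.919211
R(B) = exp(−0.0000756 × 720) = 0.947023
Series (A and B): 0.919211 × 0.947023 = 0.8705

0.8705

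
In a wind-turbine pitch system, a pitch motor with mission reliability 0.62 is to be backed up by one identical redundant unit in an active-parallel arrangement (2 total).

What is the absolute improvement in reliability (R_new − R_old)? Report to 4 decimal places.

R_before = 0.62
R_after = 1 − (1 − 0.62)^2 = 0.8556
ΔR = 0.8556 − 0.62 = 0.2356

0.2356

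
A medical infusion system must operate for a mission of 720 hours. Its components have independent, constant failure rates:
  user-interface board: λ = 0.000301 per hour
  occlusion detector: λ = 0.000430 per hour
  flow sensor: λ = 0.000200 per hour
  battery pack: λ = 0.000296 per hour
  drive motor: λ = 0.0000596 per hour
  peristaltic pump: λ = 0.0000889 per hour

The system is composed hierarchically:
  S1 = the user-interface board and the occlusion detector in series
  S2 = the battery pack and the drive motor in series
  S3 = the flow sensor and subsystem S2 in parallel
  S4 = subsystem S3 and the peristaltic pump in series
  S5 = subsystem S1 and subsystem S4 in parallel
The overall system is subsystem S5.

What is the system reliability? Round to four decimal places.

0.9630

R(user-interface board) = exp(−0.000301 × 720) = 0.805155
R(occlusion detector) = exp(−0.000430 × 720) = 0.733740
R(flow sensor) = exp(−0.000200 × 720) = 0.865888
R(battery pack) = exp(−0.000296 × 720) = 0.808059
R(drive motor) = exp(−0.0000596 × 720) = 0.957996
R(peristaltic pump) = exp(−0.0000889 × 720) = 0.937997
Series (user-interface board and occlusion detector): 0.805155 × 0.733740 = 0.590774
Series (battery pack and drive motor): 0.808059 × 0.957996 = 0.774117
Parallel (flow sensor and [0.774117]): 1 − (1 − 0.865888)(1 − 0.774117) = 0.969706
Series ([0.969706] and peristaltic pump): 0.969706 × 0.937997 = 0.909581
Parallel ([0.590774] and [0.909581]): 1 − (1 − 0.590774)(1 − 0.909581) = 0.9630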